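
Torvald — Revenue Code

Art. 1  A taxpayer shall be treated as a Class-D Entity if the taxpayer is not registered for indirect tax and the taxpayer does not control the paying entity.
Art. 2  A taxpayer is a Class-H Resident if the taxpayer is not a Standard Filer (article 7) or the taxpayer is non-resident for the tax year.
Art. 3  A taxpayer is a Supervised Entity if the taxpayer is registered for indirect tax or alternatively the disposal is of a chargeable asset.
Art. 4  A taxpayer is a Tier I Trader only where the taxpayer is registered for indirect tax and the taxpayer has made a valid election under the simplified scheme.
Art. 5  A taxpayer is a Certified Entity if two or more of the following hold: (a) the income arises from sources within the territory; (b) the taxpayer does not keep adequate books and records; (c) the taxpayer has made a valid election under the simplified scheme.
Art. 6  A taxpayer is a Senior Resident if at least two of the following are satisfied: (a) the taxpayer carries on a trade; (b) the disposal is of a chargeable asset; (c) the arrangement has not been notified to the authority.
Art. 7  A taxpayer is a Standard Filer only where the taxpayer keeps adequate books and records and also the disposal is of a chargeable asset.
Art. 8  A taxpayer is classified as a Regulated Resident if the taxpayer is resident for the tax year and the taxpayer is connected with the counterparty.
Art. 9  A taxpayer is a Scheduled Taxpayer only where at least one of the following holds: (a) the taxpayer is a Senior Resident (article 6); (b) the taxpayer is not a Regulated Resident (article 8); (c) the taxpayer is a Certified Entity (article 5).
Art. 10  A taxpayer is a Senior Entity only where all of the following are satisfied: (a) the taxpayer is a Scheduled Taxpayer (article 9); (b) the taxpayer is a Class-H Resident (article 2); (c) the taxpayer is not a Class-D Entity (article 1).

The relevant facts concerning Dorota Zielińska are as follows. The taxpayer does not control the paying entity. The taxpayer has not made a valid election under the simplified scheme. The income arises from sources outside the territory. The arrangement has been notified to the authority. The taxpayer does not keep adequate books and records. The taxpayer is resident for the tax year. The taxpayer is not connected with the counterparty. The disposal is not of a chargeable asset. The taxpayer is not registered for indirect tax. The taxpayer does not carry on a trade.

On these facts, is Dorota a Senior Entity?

No

article 6 — Senior Resident: the taxpayer carries on a trade? no; the disposal is of a chargeable asset? no; the arrangement has not been notified to the authority? no — 0 of 3 hold (need ≥2) → not satisfied.
article 8 — Regulated Resident: [the taxpayer is resident for the tax year? yes] AND [the taxpayer is connected with the counterparty? no] → not satisfied.
article 5 — Certified Entity: the income arises from sources within the territory? no; the taxpayer does not keep adequate books and records? yes; the taxpayer has made a valid election under the simplified scheme? no — 1 of 3 hold (need ≥2) → not satisfied.
article 9 — Scheduled Taxpayer: [Senior Resident (article 6)? no] OR [not a Regulated Resident (article 8)? yes] OR [Certified Entity (article 5)? no] → satisfied.
article 7 — Standard Filer: [the taxpayer keeps adequate books and records? no] AND [the disposal is of a chargeable asset? no] → not satisfied.
article 2 — Class-H Resident: [not a Standard Filer (article 7)? yes] OR [the taxpayer is non-resident for the tax year? no] → satisfied.
article 1 — Class-D Entity: [the taxpayer is not registered for indirect tax? yes] AND [the taxpayer does not control the paying entity? yes] → satisfied.
article 10 — Senior Entity: [Scheduled Taxpayer (article 9)? yes] AND [Class-H Resident (article 2)? yes] AND [not a Class-D Entity (article 1)? no] → not satisfied.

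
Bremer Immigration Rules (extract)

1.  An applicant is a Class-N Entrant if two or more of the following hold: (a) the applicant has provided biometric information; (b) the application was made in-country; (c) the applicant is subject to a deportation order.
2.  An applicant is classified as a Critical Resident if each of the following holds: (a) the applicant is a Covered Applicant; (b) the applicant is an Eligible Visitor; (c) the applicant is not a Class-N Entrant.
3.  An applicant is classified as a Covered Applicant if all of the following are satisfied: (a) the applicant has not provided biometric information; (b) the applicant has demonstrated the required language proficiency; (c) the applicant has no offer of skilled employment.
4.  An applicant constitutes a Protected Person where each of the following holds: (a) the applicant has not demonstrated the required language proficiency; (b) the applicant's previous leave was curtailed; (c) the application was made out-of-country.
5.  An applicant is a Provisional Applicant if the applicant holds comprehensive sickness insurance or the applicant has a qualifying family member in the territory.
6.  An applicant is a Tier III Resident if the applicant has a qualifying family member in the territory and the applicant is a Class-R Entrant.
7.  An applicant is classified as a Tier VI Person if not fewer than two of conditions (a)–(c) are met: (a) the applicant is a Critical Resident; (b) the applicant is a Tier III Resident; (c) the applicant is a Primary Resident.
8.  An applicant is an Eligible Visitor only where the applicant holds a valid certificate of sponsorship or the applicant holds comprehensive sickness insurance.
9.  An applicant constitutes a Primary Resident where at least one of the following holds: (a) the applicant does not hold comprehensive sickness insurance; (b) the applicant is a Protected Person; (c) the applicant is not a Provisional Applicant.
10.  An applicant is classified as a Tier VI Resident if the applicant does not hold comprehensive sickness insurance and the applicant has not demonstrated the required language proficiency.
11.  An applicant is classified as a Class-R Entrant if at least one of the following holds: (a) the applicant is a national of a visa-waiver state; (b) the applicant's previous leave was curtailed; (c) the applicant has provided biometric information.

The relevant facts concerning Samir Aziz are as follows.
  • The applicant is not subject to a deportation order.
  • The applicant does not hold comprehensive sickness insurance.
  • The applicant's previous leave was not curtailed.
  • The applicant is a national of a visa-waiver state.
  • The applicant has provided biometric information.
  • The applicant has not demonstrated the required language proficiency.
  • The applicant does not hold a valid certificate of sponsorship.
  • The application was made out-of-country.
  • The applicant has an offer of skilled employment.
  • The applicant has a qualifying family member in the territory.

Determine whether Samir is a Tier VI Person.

paragraph 3 — Covered Applicant: [the applicant has not provided biometric information? no] AND [the applicant has demonstrated the required language proficiency? no] AND [the applicant has no offer of skilled employment? no] → not satisfied.
paragraph 8 — Eligible Visitor: [the applicant holds a valid certificate of sponsorship? no] OR [the applicant holds comprehensive sickness insurance? no] → not satisfied.
paragraph 1 — Class-N Entrant: the applicant has provided biometric information? yes; the application was made in-country? no; the applicant is subject to a deportation order? no — 1 of 3 hold (need ≥2) → not satisfied.
paragraph 2 — Critical Resident: [Covered Applicant (paragraph 3)? no] AND [Eligible Visitor (paragraph 8)? no] AND [not a Class-N Entrant (paragraph 1)? yes] → not satisfied.
paragraph 11 — Class-R Entrant: [the applicant is a national of a visa-waiver state? yes] OR [the applicant's previous leave was curtailed? no] OR [the applicant has provided biometric information? yes] → satisfied.
paragraph 6 — Tier III Resident: [the applicant has a qualifying family member in the territory? yes] AND [Class-R Entrant (paragraph 11)? yes] → satisfied.
paragraph 4 — Protected Person: [the applicant has not demonstrated the required language proficiency? yes] AND [the applicant's previous leave was curtailed? no] AND [the application was made out-of-country? yes] → not satisfied.
paragraph 5 — Provisional Applicant: [the applicant holds comprehensive sickness insurance? no] OR [the applicant has a qualifying family member in the territory? yes] → satisfied.
paragraph 9 — Primary Resident: [the applicant does not hold comprehensive sickness insurance? yes] OR [Protected Person (paragraph 4)? no] OR [not a Provisional Applicant (paragraph 5)? no] → satisfied.
paragraph 7 — Tier VI Person: Critical Resident (paragraph 2)? no; Tier III Resident (paragraph 6)? yes; Primary Resident (paragraph 9)? yes — 2 of 3 hold (need ≥2) → satisfied.

Yes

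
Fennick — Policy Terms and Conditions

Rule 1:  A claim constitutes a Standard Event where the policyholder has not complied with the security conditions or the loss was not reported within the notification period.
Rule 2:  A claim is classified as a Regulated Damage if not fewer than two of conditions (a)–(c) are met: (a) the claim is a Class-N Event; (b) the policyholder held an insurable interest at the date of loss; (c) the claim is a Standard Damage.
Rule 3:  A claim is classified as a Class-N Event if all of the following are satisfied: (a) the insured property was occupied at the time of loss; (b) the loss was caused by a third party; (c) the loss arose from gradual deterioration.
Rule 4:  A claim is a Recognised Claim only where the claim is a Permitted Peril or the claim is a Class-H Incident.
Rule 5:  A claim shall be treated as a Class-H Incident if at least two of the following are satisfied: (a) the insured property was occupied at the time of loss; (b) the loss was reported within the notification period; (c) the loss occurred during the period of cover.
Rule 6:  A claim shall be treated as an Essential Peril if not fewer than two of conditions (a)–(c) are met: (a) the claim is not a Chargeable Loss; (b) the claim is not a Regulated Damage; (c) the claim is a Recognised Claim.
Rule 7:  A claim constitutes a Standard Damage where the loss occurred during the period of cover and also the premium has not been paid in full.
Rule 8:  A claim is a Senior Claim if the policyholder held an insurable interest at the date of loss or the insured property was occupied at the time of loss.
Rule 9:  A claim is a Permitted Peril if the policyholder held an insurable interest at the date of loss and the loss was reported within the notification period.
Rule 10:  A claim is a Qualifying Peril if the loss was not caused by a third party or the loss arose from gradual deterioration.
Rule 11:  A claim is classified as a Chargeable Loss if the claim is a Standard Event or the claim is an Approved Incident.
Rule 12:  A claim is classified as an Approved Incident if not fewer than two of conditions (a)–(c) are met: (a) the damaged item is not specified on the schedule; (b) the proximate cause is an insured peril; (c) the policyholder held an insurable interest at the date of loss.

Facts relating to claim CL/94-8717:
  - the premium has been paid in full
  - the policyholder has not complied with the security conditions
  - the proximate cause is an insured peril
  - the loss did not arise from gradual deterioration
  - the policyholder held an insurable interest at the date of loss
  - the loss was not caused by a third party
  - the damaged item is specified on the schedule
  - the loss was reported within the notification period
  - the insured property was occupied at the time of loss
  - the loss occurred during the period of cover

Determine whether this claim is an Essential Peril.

Yes

rule 1 — Standard Event: [the policyholder has not complied with the security conditions? yes] OR [the loss was not reported within the notification period? no] → satisfied.
rule 12 — Approved Incident: the damaged item is not specified on the schedule? no; the proximate cause is an insured peril? yes; the policyholder held an insurable interest at the date of loss? yes — 2 of 3 hold (need ≥2) → satisfied.
rule 11 — Chargeable Loss: [Standard Event (rule 1)? yes] OR [Approved Incident (rule 12)? yes] → satisfied.
rule 3 — Class-N Event: [the insured property was occupied at the time of loss? yes] AND [the loss was caused by a third party? no] AND [the loss arose from gradual deterioration? no] → not satisfied.
rule 7 — Standard Damage: [the loss occurred during the period of cover? yes] AND [the premium has not been paid in full? no] → not satisfied.
rule 2 — Regulated Damage: Class-N Event (rule 3)? no; the policyholder held an insurable interest at the date of loss? yes; Standard Damage (rule 7)? no — 1 of 3 hold (need ≥2) → not satisfied.
rule 9 — Permitted Peril: [the policyholder held an insurable interest at the date of loss? yes] AND [the loss was reported within the notification period? yes] → satisfied.
rule 5 — Class-H Incident: the insured property was occupied at the time of loss? yes; the loss was reported within the notification period? yes; the loss occurred during the period of cover? yes — 3 of 3 hold (need ≥2) → satisfied.
rule 4 — Recognised Claim: [Permitted Peril (rule 9)? yes] OR [Class-H Incident (rule 5)? yes] → satisfied.
rule 6 — Essential Peril: not a Chargeable Loss (rule 11)? no; not a Regulated Damage (rule 2)? yes; Recognised Claim (rule 4)? yes — 2 of 3 hold (need ≥2) → satisfied.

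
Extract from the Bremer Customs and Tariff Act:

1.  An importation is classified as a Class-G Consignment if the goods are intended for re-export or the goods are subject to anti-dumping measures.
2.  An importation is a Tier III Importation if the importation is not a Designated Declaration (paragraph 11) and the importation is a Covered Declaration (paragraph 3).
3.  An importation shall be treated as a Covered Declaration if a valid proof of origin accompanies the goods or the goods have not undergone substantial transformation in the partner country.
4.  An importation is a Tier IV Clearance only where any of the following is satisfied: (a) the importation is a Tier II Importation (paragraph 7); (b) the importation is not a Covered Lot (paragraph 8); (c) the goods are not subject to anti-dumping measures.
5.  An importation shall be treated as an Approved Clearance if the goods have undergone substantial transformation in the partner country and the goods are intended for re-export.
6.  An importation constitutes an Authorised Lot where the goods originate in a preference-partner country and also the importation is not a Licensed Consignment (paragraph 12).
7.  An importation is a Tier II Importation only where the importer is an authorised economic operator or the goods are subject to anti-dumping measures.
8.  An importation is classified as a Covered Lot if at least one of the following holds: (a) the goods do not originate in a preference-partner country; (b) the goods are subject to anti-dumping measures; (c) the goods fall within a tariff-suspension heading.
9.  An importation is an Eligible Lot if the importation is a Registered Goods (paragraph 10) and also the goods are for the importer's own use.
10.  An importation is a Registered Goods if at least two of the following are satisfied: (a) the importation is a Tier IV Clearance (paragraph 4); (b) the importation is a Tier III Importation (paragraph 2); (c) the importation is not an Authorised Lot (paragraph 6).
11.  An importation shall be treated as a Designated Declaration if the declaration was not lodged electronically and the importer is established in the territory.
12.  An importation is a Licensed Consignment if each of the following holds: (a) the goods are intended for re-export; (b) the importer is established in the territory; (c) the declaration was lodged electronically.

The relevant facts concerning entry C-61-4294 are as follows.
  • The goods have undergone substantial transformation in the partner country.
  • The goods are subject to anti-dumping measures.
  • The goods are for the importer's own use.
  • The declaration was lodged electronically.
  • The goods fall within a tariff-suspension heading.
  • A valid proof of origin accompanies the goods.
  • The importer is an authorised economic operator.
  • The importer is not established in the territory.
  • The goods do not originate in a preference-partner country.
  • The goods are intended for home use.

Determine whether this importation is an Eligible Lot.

Yes

paragraph 7 — Tier II Importation: [the importer is an authorised economic operator? yes] OR [the goods are subject to anti-dumping measures? yes] → satisfied.
paragraph 8 — Covered Lot: [the goods do not originate in a preference-partner country? yes] OR [the goods are subject to anti-dumping measures? yes] OR [the goods fall within a tariff-suspension heading? yes] → satisfied.
paragraph 4 — Tier IV Clearance: [Tier II Importation (paragraph 7)? yes] OR [not a Covered Lot (paragraph 8)? no] OR [the goods are not subject to anti-dumping measures? no] → satisfied.
paragraph 11 — Designated Declaration: [the declaration was not lodged electronically? no] AND [the importer is established in the territory? no] → not satisfied.
paragraph 3 — Covered Declaration: [a valid proof of origin accompanies the goods? yes] OR [the goods have not undergone substantial transformation in the partner country? no] → satisfied.
paragraph 2 — Tier III Importation: [not a Designated Declaration (paragraph 11)? yes] AND [Covered Declaration (paragraph 3)? yes] → satisfied.
paragraph 12 — Licensed Consignment: [the goods are intended for re-export? no] AND [the importer is established in the territory? no] AND [the declaration was lodged electronically? yes] → not satisfied.
paragraph 6 — Authorised Lot: [the goods originate in a preference-partner country? no] AND [not a Licensed Consignment (paragraph 12)? yes] → not satisfied.
paragraph 10 — Registered Goods: Tier IV Clearance (paragraph 4)? yes; Tier III Importation (paragraph 2)? yes; not an Authorised Lot (paragraph 6)? yes — 3 of 3 hold (need ≥2) → satisfied.
paragraph 9 — Eligible Lot: [Registered Goods (paragraph 10)? yes] AND [the goods are for the importer's own use? yes] → satisfied.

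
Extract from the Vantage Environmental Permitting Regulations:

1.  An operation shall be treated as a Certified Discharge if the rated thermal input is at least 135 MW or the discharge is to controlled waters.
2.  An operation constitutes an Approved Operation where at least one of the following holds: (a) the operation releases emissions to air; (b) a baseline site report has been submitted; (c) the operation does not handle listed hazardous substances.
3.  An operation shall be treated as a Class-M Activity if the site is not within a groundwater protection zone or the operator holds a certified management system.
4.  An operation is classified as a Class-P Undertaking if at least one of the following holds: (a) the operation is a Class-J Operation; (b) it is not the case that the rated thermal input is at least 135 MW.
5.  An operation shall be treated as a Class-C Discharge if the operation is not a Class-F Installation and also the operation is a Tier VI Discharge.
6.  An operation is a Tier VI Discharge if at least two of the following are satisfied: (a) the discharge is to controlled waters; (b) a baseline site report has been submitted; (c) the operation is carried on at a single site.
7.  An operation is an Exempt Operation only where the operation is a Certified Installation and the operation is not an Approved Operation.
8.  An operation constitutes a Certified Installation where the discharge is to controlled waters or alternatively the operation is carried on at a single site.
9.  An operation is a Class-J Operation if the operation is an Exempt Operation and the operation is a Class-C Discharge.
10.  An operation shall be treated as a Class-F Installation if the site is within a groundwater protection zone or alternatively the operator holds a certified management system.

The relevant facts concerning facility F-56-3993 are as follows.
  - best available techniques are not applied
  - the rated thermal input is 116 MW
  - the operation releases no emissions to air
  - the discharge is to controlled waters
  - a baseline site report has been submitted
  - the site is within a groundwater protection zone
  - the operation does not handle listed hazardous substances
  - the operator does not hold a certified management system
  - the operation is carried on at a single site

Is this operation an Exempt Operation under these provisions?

Under paragraph 8: the discharge is to controlled waters? yes; or the operation is carried on at a single site? yes. So the operation is a Certified Installation.
Under paragraph 2: the operation releases emissions to air? no; or a baseline site report has been submitted? yes; or the operation does not handle listed hazardous substances? yes. So the operation is an Approved Operation.
Under paragraph 7: Certified Installation (paragraph 8)? yes; and not an Approved Operation (paragraph 2)? no. So the operation is not an Exempt Operation.

No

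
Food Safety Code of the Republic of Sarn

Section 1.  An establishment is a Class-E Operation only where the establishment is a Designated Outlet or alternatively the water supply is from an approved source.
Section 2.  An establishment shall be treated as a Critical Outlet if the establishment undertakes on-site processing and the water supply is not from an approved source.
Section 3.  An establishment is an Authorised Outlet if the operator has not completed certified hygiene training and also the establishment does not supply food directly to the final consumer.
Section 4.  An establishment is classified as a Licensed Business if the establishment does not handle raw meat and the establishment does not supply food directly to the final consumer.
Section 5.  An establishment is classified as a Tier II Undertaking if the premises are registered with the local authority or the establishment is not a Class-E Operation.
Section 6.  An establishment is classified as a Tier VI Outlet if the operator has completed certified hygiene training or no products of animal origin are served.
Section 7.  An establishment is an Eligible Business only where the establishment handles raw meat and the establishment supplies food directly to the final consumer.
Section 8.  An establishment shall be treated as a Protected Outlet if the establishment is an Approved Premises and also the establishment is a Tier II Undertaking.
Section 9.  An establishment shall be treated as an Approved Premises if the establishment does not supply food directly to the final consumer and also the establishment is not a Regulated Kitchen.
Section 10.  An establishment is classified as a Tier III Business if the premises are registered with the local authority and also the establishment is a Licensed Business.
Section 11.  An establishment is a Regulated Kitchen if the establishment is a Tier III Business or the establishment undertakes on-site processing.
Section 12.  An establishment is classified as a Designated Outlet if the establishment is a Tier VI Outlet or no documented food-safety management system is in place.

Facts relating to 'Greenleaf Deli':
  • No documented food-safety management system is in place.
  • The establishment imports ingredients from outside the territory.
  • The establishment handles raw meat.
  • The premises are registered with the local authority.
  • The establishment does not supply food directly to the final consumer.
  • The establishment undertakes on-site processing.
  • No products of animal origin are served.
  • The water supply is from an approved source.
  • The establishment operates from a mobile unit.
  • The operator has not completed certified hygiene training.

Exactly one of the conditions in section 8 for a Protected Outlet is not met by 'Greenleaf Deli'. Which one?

section 4 — Licensed Business: [the establishment does not handle raw meat? no] AND [the establishment does not supply food directly to the final consumer? yes] → not satisfied.
section 10 — Tier III Business: [the premises are registered with the local authority? yes] AND [Licensed Business (section 4)? no] → not satisfied.
section 11 — Regulated Kitchen: [Tier III Business (section 10)? no] OR [the establishment undertakes on-site processing? yes] → satisfied.
section 9 — Approved Premises: [the establishment does not supply food directly to the final consumer? yes] AND [not a Regulated Kitchen (section 11)? no] → not satisfied.
section 6 — Tier VI Outlet: [the operator has completed certified hygiene training? no] OR [no products of animal origin are served? yes] → satisfied.
section 12 — Designated Outlet: [Tier VI Outlet (section 6)? yes] OR [no documented food-safety management system is in place? yes] → satisfied.
section 1 — Class-E Operation: [Designated Outlet (section 12)? yes] OR [the water supply is from an approved source? yes] → satisfied.
section 5 — Tier II Undertaking: [the premises are registered with the local authority? yes] OR [not a Class-E Operation (section 1)? no] → satisfied.
section 8 — Protected Outlet: [Approved Premises (section 9)? no] AND [Tier II Undertaking (section 5)? yes] → not satisfied.

Approved Premises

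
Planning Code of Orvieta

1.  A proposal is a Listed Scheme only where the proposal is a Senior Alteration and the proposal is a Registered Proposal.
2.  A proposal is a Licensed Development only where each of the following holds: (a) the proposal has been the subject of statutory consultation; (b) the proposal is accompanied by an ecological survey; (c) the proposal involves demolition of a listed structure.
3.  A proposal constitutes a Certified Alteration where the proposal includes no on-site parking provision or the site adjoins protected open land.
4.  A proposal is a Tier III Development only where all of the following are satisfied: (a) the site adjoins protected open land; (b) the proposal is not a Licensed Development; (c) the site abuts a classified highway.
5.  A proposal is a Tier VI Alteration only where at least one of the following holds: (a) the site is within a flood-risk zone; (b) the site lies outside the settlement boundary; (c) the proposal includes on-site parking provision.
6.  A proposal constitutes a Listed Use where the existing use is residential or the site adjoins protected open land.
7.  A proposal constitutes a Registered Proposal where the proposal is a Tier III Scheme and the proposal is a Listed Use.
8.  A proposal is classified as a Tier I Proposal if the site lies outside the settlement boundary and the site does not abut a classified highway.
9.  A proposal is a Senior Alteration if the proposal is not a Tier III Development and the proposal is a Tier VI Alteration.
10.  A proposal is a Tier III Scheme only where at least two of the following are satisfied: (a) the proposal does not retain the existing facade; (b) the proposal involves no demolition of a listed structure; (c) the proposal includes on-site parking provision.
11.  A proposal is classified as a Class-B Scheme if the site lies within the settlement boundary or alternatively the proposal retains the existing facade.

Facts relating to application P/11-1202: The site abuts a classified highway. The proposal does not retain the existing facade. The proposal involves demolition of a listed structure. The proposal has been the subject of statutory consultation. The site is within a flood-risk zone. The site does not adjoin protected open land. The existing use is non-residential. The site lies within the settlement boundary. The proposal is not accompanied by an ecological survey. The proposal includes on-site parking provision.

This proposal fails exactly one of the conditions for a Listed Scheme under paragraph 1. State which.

Under paragraph 2: the proposal has been the subject of statutory consultation? yes; and the proposal is accompanied by an ecological survey? no; and the proposal involves demolition of a listed structure? yes. So the proposal is not a Licensed Development.
Under paragraph 4: the site adjoins protected open land? no; and not a Licensed Development (paragraph 2)? yes; and the site abuts a classified highway? yes. So the proposal is not a Tier III Development.
Under paragraph 5: the site is within a flood-risk zone? yes; or the site lies outside the settlement boundary? no; or the proposal includes on-site parking provision? yes. So the proposal is a Tier VI Alteration.
Under paragraph 9: not a Tier III Development (paragraph 4)? yes; and Tier VI Alteration (paragraph 5)? yes. So the proposal is a Senior Alteration.
Under paragraph 10: the proposal does not retain the existing facade? yes; the proposal involves no demolition of a listed structure? no; the proposal includes on-site parking provision? yes — 2 of 3 hold (need ≥2) → satisfied.
Under paragraph 6: the existing use is residential? no; or the site adjoins protected open land? no. So the proposal is not a Listed Use.
Under paragraph 7: Tier III Scheme (paragraph 10)? yes; and Listed Use (paragraph 6)? no. So the proposal is not a Registered Proposal.
Under paragraph 1: Senior Alteration (paragraph 9)? yes; and Registered Proposal (paragraph 7)? no. So the proposal is not a Listed Scheme.

Registered Proposal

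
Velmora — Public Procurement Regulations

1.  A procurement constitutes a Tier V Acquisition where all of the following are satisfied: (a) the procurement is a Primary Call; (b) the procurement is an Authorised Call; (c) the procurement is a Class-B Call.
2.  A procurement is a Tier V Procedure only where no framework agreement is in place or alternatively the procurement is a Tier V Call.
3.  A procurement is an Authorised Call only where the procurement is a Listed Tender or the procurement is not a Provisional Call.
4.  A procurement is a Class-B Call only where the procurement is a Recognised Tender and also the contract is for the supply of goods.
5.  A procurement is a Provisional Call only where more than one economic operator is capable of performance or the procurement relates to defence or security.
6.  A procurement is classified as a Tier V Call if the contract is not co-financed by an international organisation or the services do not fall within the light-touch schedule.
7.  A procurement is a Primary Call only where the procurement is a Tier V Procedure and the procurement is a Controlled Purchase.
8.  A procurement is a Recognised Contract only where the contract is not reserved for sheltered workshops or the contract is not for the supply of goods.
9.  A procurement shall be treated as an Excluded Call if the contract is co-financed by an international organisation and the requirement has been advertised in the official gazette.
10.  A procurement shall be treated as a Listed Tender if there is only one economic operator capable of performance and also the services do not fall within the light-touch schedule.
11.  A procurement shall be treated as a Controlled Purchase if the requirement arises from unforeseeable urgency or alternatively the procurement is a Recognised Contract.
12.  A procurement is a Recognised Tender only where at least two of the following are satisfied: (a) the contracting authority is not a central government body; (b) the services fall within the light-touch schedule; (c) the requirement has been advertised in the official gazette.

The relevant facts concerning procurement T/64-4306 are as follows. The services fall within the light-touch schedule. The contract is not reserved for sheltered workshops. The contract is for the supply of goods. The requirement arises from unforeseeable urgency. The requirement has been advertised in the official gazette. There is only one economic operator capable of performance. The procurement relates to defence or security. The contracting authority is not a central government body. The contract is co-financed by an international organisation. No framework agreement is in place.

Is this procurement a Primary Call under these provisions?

paragraph 6 — Tier V Call: [the contract is not co-financed by an international organisation? no] OR [the services do not fall within the light-touch schedule? no] → not satisfied.
paragraph 2 — Tier V Procedure: [no framework agreement is in place? yes] OR [Tier V Call (paragraph 6)? no] → satisfied.
paragraph 8 — Recognised Contract: [the contract is not reserved for sheltered workshops? yes] OR [the contract is not for the supply of goods? no] → satisfied.
paragraph 11 — Controlled Purchase: [the requirement arises from unforeseeable urgency? yes] OR [Recognised Contract (paragraph 8)? yes] → satisfied.
paragraph 7 — Primary Call: [Tier V Procedure (paragraph 2)? yes] AND [Controlled Purchase (paragraph 11)? yes] → satisfied.

Yes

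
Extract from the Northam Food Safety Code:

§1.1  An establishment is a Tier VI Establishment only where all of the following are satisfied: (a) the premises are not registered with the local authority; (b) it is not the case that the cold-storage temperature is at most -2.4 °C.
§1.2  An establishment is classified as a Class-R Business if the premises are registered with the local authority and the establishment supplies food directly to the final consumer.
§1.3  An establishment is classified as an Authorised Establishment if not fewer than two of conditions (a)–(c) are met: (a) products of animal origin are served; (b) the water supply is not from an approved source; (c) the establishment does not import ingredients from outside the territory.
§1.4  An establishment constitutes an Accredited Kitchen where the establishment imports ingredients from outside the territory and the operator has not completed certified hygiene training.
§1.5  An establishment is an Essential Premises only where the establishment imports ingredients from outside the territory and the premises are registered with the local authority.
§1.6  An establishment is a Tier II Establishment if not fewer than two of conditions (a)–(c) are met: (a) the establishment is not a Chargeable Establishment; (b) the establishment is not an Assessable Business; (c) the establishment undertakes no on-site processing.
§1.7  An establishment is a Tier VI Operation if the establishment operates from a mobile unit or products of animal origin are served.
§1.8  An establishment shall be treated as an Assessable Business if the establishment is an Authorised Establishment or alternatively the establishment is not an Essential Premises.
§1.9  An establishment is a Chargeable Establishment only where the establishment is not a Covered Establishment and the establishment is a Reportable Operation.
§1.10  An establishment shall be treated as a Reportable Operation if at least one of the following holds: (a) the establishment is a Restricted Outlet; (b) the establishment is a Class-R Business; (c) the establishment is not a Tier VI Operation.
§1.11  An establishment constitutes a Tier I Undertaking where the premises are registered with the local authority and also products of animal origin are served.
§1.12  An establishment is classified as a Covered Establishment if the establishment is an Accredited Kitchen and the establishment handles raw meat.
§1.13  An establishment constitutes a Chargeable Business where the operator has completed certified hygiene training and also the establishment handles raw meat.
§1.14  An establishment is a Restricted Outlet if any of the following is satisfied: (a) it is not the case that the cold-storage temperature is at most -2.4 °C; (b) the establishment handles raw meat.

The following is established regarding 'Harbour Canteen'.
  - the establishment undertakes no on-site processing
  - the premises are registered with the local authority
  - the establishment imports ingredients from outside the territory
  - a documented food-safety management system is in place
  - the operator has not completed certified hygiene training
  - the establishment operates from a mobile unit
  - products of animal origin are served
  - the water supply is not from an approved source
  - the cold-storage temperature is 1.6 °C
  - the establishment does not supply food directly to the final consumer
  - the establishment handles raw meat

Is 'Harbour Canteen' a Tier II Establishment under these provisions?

Yes

§1.4 — Accredited Kitchen: [the establishment imports ingredients from outside the territory? yes] AND [the operator has not completed certified hygiene training? yes] → satisfied.
§1.12 — Covered Establishment: [Accredited Kitchen (§1.4)? yes] AND [the establishment handles raw meat? yes] → satisfied.
§1.14 — Restricted Outlet: [cold-storage temperature: 1.6 °C ≤ -2.4 °C? no, so negated condition yes] OR [the establishment handles raw meat? yes] → satisfied.
§1.2 — Class-R Business: [the premises are registered with the local authority? yes] AND [the establishment supplies food directly to the final consumer? no] → not satisfied.
§1.7 — Tier VI Operation: [the establishment operates from a mobile unit? yes] OR [products of animal origin are served? yes] → satisfied.
§1.10 — Reportable Operation: [Restricted Outlet (§1.14)? yes] OR [Class-R Business (§1.2)? no] OR [not a Tier VI Operation (§1.7)? no] → satisfied.
§1.9 — Chargeable Establishment: [not a Covered Establishment (§1.12)? no] AND [Reportable Operation (§1.10)? yes] → not satisfied.
§1.3 — Authorised Establishment: products of animal origin are served? yes; the water supply is not from an approved source? yes; the establishment does not import ingredients from outside the territory? no — 2 of 3 hold (need ≥2) → satisfied.
§1.5 — Essential Premises: [the establishment imports ingredients from outside the territory? yes] AND [the premises are registered with the local authority? yes] → satisfied.
§1.8 — Assessable Business: [Authorised Establishment (§1.3)? yes] OR [not an Essential Premises (§1.5)? no] → satisfied.
§1.6 — Tier II Establishment: not a Chargeable Establishment (§1.9)? yes; not an Assessable Business (§1.8)? no; the establishment undertakes no on-site processing? yes — 2 of 3 hold (need ≥2) → satisfied.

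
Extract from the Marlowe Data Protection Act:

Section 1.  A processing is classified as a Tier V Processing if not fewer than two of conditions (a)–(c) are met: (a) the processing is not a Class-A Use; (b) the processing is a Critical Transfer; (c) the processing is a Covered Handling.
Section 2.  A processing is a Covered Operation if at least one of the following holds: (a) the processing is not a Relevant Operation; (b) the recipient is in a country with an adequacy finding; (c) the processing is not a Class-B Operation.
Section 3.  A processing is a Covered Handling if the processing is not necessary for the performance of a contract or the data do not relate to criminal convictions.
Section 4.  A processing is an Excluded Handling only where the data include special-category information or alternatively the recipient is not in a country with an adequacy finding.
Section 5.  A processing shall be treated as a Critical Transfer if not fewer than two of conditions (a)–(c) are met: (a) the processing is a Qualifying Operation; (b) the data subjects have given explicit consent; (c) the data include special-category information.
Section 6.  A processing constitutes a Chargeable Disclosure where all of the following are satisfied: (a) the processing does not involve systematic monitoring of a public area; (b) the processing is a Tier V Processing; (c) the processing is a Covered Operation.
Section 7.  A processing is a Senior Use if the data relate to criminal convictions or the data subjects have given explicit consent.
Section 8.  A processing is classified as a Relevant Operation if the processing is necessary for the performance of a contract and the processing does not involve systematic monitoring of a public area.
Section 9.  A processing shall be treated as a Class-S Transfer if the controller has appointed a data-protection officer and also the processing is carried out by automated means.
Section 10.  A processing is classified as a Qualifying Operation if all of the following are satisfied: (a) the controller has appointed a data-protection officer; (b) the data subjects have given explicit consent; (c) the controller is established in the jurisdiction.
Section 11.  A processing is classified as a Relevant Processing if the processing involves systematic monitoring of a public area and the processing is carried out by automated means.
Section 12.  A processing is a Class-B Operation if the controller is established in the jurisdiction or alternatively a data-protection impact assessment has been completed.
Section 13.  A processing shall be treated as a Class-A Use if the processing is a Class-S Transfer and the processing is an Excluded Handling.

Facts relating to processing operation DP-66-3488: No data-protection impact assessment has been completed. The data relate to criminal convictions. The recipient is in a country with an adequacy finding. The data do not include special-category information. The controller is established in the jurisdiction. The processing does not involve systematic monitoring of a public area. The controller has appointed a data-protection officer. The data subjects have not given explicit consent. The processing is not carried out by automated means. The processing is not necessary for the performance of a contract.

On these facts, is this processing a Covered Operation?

Yes

section 8 — Relevant Operation: [the processing is necessary for the performance of a contract? no] AND [the processing does not involve systematic monitoring of a public area? yes] → not satisfied.
section 12 — Class-B Operation: [the controller is established in the jurisdiction? yes] OR [a data-protection impact assessment has been completed? no] → satisfied.
section 2 — Covered Operation: [not a Relevant Operation (section 8)? yes] OR [the recipient is in a country with an adequacy finding? yes] OR [not a Class-B Operation (section 12)? no] → satisfied.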